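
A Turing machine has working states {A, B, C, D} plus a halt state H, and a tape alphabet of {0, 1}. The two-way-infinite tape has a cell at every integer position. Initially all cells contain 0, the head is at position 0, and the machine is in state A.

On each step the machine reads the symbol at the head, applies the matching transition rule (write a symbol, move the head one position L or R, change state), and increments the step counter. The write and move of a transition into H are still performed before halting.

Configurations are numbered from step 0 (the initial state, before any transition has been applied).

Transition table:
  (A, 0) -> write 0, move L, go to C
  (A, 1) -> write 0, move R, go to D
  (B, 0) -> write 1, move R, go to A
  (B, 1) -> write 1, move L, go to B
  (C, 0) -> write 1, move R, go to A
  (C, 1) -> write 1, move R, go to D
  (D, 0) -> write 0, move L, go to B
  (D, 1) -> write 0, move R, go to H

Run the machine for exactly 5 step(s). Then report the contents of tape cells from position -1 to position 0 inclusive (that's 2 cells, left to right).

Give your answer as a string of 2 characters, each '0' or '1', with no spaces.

Answer: 10

Derivation:
Step 1: in state A at pos 0, read 0 -> (A,0)->write 0,move L,goto C. Now: state=C, head=-1, tape[-2..1]=0000 (head:  ^)
Step 2: in state C at pos -1, read 0 -> (C,0)->write 1,move R,goto A. Now: state=A, head=0, tape[-2..1]=0100 (head:   ^)
Step 3: in state A at pos 0, read 0 -> (A,0)->write 0,move L,goto C. Now: state=C, head=-1, tape[-2..1]=0100 (head:  ^)
Step 4: in state C at pos -1, read 1 -> (C,1)->write 1,move R,goto D. Now: state=D, head=0, tape[-2..1]=0100 (head:   ^)
Step 5: in state D at pos 0, read 0 -> (D,0)->write 0,move L,goto B. Now: state=B, head=-1, tape[-2..1]=0100 (head:  ^)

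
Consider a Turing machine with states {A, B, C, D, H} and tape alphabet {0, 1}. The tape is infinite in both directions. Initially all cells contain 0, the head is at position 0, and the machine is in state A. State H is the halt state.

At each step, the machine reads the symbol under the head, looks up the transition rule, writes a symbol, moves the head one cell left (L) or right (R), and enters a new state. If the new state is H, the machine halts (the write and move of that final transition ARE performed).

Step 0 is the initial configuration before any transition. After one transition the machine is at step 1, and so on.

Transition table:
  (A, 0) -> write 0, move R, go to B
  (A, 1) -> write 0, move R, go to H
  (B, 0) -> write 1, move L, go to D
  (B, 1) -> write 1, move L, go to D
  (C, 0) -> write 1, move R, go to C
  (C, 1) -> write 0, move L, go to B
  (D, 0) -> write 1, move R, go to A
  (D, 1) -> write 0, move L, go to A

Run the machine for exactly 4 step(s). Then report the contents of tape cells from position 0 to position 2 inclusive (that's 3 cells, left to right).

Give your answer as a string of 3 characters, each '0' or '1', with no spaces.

Answer: 100

Derivation:
Step 1: in state A at pos 0, read 0 -> (A,0)->write 0,move R,goto B. Now: state=B, head=1, tape[-1..2]=0000 (head:   ^)
Step 2: in state B at pos 1, read 0 -> (B,0)->write 1,move L,goto D. Now: state=D, head=0, tape[-1..2]=0010 (head:  ^)
Step 3: in state D at pos 0, read 0 -> (D,0)->write 1,move R,goto A. Now: state=A, head=1, tape[-1..2]=0110 (head:   ^)
Step 4: in state A at pos 1, read 1 -> (A,1)->write 0,move R,goto H. Now: state=H, head=2, tape[-1..3]=01000 (head:    ^)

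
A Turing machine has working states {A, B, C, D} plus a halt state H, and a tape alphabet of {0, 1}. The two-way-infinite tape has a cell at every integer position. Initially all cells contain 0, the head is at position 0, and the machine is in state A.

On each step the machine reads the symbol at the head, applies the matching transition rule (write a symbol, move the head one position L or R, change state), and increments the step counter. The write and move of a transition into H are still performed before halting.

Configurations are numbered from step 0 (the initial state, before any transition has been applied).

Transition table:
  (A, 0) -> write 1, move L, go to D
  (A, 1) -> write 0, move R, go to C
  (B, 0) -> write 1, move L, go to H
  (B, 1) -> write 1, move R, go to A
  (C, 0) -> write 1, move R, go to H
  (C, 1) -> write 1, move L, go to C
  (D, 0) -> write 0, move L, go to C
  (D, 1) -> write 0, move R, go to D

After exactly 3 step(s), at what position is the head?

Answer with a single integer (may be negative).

Step 1: in state A at pos 0, read 0 -> (A,0)->write 1,move L,goto D. Now: state=D, head=-1, tape[-2..1]=0010 (head:  ^)
Step 2: in state D at pos -1, read 0 -> (D,0)->write 0,move L,goto C. Now: state=C, head=-2, tape[-3..1]=00010 (head:  ^)
Step 3: in state C at pos -2, read 0 -> (C,0)->write 1,move R,goto H. Now: state=H, head=-1, tape[-3..1]=01010 (head:   ^)

Answer: -1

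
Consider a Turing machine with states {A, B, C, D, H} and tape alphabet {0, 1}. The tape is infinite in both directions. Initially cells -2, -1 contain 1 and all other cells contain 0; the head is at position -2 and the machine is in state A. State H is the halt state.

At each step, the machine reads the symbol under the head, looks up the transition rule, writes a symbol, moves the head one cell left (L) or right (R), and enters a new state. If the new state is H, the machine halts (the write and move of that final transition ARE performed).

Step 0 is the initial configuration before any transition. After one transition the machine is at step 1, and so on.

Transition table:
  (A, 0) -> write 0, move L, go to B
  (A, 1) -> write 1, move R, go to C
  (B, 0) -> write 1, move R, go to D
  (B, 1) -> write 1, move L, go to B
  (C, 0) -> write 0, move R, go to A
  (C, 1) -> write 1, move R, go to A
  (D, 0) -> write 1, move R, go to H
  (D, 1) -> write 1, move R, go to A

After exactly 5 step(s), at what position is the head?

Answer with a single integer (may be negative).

Step 1: in state A at pos -2, read 1 -> (A,1)->write 1,move R,goto C. Now: state=C, head=-1, tape[-3..0]=0110 (head:   ^)
Step 2: in state C at pos -1, read 1 -> (C,1)->write 1,move R,goto A. Now: state=A, head=0, tape[-3..1]=01100 (head:    ^)
Step 3: in state A at pos 0, read 0 -> (A,0)->write 0,move L,goto B. Now: state=B, head=-1, tape[-3..1]=01100 (head:   ^)
Step 4: in state B at pos -1, read 1 -> (B,1)->write 1,move L,goto B. Now: state=B, head=-2, tape[-3..1]=01100 (head:  ^)
Step 5: in state B at pos -2, read 1 -> (B,1)->write 1,move L,goto B. Now: state=B, head=-3, tape[-4..1]=001100 (head:  ^)

Answer: -3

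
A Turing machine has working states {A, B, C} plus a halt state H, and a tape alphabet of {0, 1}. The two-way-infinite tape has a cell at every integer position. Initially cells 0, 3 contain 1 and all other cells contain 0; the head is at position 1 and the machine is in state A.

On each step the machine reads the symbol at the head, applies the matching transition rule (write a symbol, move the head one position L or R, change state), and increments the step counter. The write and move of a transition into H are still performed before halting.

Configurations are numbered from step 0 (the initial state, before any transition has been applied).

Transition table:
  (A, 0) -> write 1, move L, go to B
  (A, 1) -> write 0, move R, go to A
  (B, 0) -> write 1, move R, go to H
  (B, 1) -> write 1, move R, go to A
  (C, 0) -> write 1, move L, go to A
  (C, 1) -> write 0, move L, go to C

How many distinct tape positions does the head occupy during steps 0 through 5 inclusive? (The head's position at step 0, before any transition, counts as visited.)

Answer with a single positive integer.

Answer: 3

Derivation:
Step 1: in state A at pos 1, read 0 -> (A,0)->write 1,move L,goto B. Now: state=B, head=0, tape[-1..4]=011010 (head:  ^)
Step 2: in state B at pos 0, read 1 -> (B,1)->write 1,move R,goto A. Now: state=A, head=1, tape[-1..4]=011010 (head:   ^)
Step 3: in state A at pos 1, read 1 -> (A,1)->write 0,move R,goto A. Now: state=A, head=2, tape[-1..4]=010010 (head:    ^)
Step 4: in state A at pos 2, read 0 -> (A,0)->write 1,move L,goto B. Now: state=B, head=1, tape[-1..4]=010110 (head:   ^)
Step 5: in state B at pos 1, read 0 -> (B,0)->write 1,move R,goto H. Now: state=H, head=2, tape[-1..4]=011110 (head:    ^)
Head positions at steps 0..5: starting at 1, distinct positions visited = {0, 1, 2} -> 3 position(s)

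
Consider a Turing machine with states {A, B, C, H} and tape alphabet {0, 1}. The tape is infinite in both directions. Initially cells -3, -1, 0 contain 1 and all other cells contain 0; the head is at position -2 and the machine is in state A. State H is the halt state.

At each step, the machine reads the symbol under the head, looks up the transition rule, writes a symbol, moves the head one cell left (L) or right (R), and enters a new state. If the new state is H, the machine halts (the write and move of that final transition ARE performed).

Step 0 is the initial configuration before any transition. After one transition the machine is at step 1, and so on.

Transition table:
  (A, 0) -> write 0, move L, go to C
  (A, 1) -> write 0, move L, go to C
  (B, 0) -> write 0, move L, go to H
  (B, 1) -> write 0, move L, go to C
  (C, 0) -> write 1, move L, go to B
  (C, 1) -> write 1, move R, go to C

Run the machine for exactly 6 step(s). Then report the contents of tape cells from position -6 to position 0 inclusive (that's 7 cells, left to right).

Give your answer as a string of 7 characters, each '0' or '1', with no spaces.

Answer: 0010111

Derivation:
Step 1: in state A at pos -2, read 0 -> (A,0)->write 0,move L,goto C. Now: state=C, head=-3, tape[-4..1]=010110 (head:  ^)
Step 2: in state C at pos -3, read 1 -> (C,1)->write 1,move R,goto C. Now: state=C, head=-2, tape[-4..1]=010110 (head:   ^)
Step 3: in state C at pos -2, read 0 -> (C,0)->write 1,move L,goto B. Now: state=B, head=-3, tape[-4..1]=011110 (head:  ^)
Step 4: in state B at pos -3, read 1 -> (B,1)->write 0,move L,goto C. Now: state=C, head=-4, tape[-5..1]=0001110 (head:  ^)
Step 5: in state C at pos -4, read 0 -> (C,0)->write 1,move L,goto B. Now: state=B, head=-5, tape[-6..1]=00101110 (head:  ^)
Step 6: in state B at pos -5, read 0 -> (B,0)->write 0,move L,goto H. Now: state=H, head=-6, tape[-7..1]=000101110 (head:  ^)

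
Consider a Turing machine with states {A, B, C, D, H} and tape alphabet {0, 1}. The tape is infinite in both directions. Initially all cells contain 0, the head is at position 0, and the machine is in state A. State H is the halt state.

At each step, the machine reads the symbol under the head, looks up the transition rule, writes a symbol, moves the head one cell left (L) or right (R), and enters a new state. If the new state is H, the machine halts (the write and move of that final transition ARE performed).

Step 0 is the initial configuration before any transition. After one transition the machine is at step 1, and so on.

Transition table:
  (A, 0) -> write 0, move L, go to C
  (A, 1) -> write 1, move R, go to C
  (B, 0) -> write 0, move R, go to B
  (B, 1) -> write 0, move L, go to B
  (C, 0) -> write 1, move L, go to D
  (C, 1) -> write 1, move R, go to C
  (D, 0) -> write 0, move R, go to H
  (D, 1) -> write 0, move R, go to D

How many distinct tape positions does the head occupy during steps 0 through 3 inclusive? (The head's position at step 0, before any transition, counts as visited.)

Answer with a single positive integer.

Step 1: in state A at pos 0, read 0 -> (A,0)->write 0,move L,goto C. Now: state=C, head=-1, tape[-2..1]=0000 (head:  ^)
Step 2: in state C at pos -1, read 0 -> (C,0)->write 1,move L,goto D. Now: state=D, head=-2, tape[-3..1]=00100 (head:  ^)
Step 3: in state D at pos -2, read 0 -> (D,0)->write 0,move R,goto H. Now: state=H, head=-1, tape[-3..1]=00100 (head:   ^)
Head positions at steps 0..3: starting at 0, distinct positions visited = {-2, -1, 0} -> 3 position(s)

Answer: 3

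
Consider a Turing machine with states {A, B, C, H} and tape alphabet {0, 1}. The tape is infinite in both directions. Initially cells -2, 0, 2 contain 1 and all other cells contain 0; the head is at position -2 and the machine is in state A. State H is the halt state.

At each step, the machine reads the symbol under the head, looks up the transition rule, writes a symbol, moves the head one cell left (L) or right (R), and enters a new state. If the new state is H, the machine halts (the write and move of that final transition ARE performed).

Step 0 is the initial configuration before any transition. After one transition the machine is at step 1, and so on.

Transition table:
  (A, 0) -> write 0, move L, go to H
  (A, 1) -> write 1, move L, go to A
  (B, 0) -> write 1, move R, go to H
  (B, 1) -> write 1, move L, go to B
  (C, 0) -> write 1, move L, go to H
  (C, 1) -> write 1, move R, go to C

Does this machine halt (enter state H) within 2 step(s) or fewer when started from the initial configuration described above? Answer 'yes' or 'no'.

Step 1: in state A at pos -2, read 1 -> (A,1)->write 1,move L,goto A. Now: state=A, head=-3, tape[-4..3]=00101010 (head:  ^)
Step 2: in state A at pos -3, read 0 -> (A,0)->write 0,move L,goto H. Now: state=H, head=-4, tape[-5..3]=000101010 (head:  ^)
State H reached at step 2; 2 <= 2 -> yes

Answer: yes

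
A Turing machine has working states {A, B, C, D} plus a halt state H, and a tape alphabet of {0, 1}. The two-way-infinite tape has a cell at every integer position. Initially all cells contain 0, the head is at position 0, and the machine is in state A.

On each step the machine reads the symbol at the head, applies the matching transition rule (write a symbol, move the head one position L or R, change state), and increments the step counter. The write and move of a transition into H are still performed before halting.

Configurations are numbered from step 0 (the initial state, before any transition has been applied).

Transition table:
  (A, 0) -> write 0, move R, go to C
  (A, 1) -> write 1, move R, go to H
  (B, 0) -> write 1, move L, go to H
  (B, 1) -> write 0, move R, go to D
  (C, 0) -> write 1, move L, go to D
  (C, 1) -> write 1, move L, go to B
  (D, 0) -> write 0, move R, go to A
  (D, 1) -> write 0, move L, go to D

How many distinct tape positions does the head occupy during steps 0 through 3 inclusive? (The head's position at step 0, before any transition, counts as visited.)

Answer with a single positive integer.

Step 1: in state A at pos 0, read 0 -> (A,0)->write 0,move R,goto C. Now: state=C, head=1, tape[-1..2]=0000 (head:   ^)
Step 2: in state C at pos 1, read 0 -> (C,0)->write 1,move L,goto D. Now: state=D, head=0, tape[-1..2]=0010 (head:  ^)
Step 3: in state D at pos 0, read 0 -> (D,0)->write 0,move R,goto A. Now: state=A, head=1, tape[-1..2]=0010 (head:   ^)
Head positions at steps 0..3: starting at 0, distinct positions visited = {0, 1} -> 2 position(s)

Answer: 2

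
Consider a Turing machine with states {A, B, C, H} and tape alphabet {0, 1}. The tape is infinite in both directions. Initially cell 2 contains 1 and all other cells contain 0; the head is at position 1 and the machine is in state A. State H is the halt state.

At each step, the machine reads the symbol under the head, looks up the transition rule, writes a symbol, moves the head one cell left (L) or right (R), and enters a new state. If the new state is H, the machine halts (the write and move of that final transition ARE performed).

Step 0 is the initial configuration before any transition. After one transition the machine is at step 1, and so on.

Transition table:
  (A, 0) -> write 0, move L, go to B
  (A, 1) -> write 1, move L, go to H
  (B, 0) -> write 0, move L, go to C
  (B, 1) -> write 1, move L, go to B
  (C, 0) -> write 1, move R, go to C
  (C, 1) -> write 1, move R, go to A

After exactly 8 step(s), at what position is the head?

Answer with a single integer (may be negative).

Answer: 1

Derivation:
Step 1: in state A at pos 1, read 0 -> (A,0)->write 0,move L,goto B. Now: state=B, head=0, tape[-1..3]=00010 (head:  ^)
Step 2: in state B at pos 0, read 0 -> (B,0)->write 0,move L,goto C. Now: state=C, head=-1, tape[-2..3]=000010 (head:  ^)
Step 3: in state C at pos -1, read 0 -> (C,0)->write 1,move R,goto C. Now: state=C, head=0, tape[-2..3]=010010 (head:   ^)
Step 4: in state C at pos 0, read 0 -> (C,0)->write 1,move R,goto C. Now: state=C, head=1, tape[-2..3]=011010 (head:    ^)
Step 5: in state C at pos 1, read 0 -> (C,0)->write 1,move R,goto C. Now: state=C, head=2, tape[-2..3]=011110 (head:     ^)
Step 6: in state C at pos 2, read 1 -> (C,1)->write 1,move R,goto A. Now: state=A, head=3, tape[-2..4]=0111100 (head:      ^)
Step 7: in state A at pos 3, read 0 -> (A,0)->write 0,move L,goto B. Now: state=B, head=2, tape[-2..4]=0111100 (head:     ^)
Step 8: in state B at pos 2, read 1 -> (B,1)->write 1,move L,goto B. Now: state=B, head=1, tape[-2..4]=0111100 (head:    ^)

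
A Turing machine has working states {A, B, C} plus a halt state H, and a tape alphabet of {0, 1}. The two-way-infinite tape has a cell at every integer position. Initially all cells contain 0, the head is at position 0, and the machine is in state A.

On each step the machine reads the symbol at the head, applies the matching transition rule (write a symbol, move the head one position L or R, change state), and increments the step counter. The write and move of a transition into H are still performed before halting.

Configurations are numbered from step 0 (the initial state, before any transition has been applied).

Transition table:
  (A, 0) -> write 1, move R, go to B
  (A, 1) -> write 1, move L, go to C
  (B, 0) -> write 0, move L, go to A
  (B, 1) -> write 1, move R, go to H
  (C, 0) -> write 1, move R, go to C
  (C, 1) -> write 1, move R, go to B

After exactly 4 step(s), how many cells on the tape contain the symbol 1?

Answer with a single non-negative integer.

Step 1: in state A at pos 0, read 0 -> (A,0)->write 1,move R,goto B. Now: state=B, head=1, tape[-1..2]=0100 (head:   ^)
Step 2: in state B at pos 1, read 0 -> (B,0)->write 0,move L,goto A. Now: state=A, head=0, tape[-1..2]=0100 (head:  ^)
Step 3: in state A at pos 0, read 1 -> (A,1)->write 1,move L,goto C. Now: state=C, head=-1, tape[-2..2]=00100 (head:  ^)
Step 4: in state C at pos -1, read 0 -> (C,0)->write 1,move R,goto C. Now: state=C, head=0, tape[-2..2]=01100 (head:   ^)
Cells containing 1 after step 4: {-1, 0} -> 2 cell(s)

Answer: 2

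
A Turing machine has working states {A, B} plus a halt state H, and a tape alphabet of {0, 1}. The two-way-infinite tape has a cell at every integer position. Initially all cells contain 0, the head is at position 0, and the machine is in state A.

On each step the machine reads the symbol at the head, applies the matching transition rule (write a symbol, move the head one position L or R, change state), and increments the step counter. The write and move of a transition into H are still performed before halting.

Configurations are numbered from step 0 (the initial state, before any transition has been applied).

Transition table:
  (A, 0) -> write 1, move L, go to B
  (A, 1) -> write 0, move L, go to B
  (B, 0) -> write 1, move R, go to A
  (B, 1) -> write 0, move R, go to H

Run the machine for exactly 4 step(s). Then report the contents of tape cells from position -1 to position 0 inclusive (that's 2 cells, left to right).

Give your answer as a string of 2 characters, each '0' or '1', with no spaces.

Step 1: in state A at pos 0, read 0 -> (A,0)->write 1,move L,goto B. Now: state=B, head=-1, tape[-2..1]=0010 (head:  ^)
Step 2: in state B at pos -1, read 0 -> (B,0)->write 1,move R,goto A. Now: state=A, head=0, tape[-2..1]=0110 (head:   ^)
Step 3: in state A at pos 0, read 1 -> (A,1)->write 0,move L,goto B. Now: state=B, head=-1, tape[-2..1]=0100 (head:  ^)
Step 4: in state B at pos -1, read 1 -> (B,1)->write 0,move R,goto H. Now: state=H, head=0, tape[-2..1]=0000 (head:   ^)

Answer: 00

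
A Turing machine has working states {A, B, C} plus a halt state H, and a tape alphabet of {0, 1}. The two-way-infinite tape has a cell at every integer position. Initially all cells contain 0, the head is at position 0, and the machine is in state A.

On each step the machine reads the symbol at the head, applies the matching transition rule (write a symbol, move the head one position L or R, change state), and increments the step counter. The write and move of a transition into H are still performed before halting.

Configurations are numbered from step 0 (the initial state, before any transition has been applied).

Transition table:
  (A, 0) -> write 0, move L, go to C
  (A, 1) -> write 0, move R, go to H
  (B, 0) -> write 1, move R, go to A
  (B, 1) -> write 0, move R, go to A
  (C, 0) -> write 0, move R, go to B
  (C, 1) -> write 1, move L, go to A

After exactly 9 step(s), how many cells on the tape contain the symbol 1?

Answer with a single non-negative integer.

Step 1: in state A at pos 0, read 0 -> (A,0)->write 0,move L,goto C. Now: state=C, head=-1, tape[-2..1]=0000 (head:  ^)
Step 2: in state C at pos -1, read 0 -> (C,0)->write 0,move R,goto B. Now: state=B, head=0, tape[-2..1]=0000 (head:   ^)
Step 3: in state B at pos 0, read 0 -> (B,0)->write 1,move R,goto A. Now: state=A, head=1, tape[-2..2]=00100 (head:    ^)
Step 4: in state A at pos 1, read 0 -> (A,0)->write 0,move L,goto C. Now: state=C, head=0, tape[-2..2]=00100 (head:   ^)
Step 5: in state C at pos 0, read 1 -> (C,1)->write 1,move L,goto A. Now: state=A, head=-1, tape[-2..2]=00100 (head:  ^)
Step 6: in state A at pos -1, read 0 -> (A,0)->write 0,move L,goto C. Now: state=C, head=-2, tape[-3..2]=000100 (head:  ^)
Step 7: in state C at pos -2, read 0 -> (C,0)->write 0,move R,goto B. Now: state=B, head=-1, tape[-3..2]=000100 (head:   ^)
Step 8: in state B at pos -1, read 0 -> (B,0)->write 1,move R,goto A. Now: state=A, head=0, tape[-3..2]=001100 (head:    ^)
Step 9: in state A at pos 0, read 1 -> (A,1)->write 0,move R,goto H. Now: state=H, head=1, tape[-3..2]=001000 (head:     ^)
Cells containing 1 after step 9: {-1} -> 1 cell(s)

Answer: 1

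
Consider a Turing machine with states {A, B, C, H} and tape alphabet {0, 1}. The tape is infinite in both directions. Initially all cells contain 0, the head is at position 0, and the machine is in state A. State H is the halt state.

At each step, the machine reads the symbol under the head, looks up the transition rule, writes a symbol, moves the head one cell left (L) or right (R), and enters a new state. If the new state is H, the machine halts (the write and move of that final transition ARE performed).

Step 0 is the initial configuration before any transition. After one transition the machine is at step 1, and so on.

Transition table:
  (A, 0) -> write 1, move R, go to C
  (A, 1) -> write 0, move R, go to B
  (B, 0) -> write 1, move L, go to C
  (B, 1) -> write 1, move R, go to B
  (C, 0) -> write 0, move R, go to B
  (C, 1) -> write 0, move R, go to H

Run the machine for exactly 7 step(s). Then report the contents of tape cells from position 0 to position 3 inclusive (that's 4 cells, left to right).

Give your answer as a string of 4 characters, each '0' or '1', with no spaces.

Answer: 1001

Derivation:
Step 1: in state A at pos 0, read 0 -> (A,0)->write 1,move R,goto C. Now: state=C, head=1, tape[-1..2]=0100 (head:   ^)
Step 2: in state C at pos 1, read 0 -> (C,0)->write 0,move R,goto B. Now: state=B, head=2, tape[-1..3]=01000 (head:    ^)
Step 3: in state B at pos 2, read 0 -> (B,0)->write 1,move L,goto C. Now: state=C, head=1, tape[-1..3]=01010 (head:   ^)
Step 4: in state C at pos 1, read 0 -> (C,0)->write 0,move R,goto B. Now: state=B, head=2, tape[-1..3]=01010 (head:    ^)
Step 5: in state B at pos 2, read 1 -> (B,1)->write 1,move R,goto B. Now: state=B, head=3, tape[-1..4]=010100 (head:     ^)
Step 6: in state B at pos 3, read 0 -> (B,0)->write 1,move L,goto C. Now: state=C, head=2, tape[-1..4]=010110 (head:    ^)
Step 7: in state C at pos 2, read 1 -> (C,1)->write 0,move R,goto H. Now: state=H, head=3, tape[-1..4]=010010 (head:     ^)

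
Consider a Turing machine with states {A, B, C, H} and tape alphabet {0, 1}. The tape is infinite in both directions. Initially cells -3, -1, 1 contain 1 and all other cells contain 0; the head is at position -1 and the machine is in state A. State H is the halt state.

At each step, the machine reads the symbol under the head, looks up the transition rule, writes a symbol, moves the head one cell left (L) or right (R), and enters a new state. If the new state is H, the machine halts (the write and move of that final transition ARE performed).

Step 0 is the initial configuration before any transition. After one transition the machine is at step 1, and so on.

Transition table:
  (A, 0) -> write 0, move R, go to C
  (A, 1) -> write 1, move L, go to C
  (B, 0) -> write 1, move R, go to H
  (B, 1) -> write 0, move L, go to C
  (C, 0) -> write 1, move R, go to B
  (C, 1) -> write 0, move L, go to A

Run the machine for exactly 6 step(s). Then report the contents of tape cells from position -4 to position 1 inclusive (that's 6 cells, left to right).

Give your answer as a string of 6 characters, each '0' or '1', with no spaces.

Step 1: in state A at pos -1, read 1 -> (A,1)->write 1,move L,goto C. Now: state=C, head=-2, tape[-4..2]=0101010 (head:   ^)
Step 2: in state C at pos -2, read 0 -> (C,0)->write 1,move R,goto B. Now: state=B, head=-1, tape[-4..2]=0111010 (head:    ^)
Step 3: in state B at pos -1, read 1 -> (B,1)->write 0,move L,goto C. Now: state=C, head=-2, tape[-4..2]=0110010 (head:   ^)
Step 4: in state C at pos -2, read 1 -> (C,1)->write 0,move L,goto A. Now: state=A, head=-3, tape[-4..2]=0100010 (head:  ^)
Step 5: in state A at pos -3, read 1 -> (A,1)->write 1,move L,goto C. Now: state=C, head=-4, tape[-5..2]=00100010 (head:  ^)
Step 6: in state C at pos -4, read 0 -> (C,0)->write 1,move R,goto B. Now: state=B, head=-3, tape[-5..2]=01100010 (head:   ^)

Answer: 110001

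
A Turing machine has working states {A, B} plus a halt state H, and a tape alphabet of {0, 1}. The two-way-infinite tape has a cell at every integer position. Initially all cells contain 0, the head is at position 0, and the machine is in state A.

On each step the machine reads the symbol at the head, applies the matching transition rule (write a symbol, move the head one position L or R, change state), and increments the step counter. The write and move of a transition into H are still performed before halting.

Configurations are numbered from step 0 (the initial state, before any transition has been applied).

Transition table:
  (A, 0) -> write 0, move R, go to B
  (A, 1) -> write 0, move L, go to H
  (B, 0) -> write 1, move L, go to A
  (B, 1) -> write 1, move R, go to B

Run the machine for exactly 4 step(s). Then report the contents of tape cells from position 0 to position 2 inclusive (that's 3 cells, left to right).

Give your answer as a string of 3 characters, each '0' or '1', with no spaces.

Answer: 010

Derivation:
Step 1: in state A at pos 0, read 0 -> (A,0)->write 0,move R,goto B. Now: state=B, head=1, tape[-1..2]=0000 (head:   ^)
Step 2: in state B at pos 1, read 0 -> (B,0)->write 1,move L,goto A. Now: state=A, head=0, tape[-1..2]=0010 (head:  ^)
Step 3: in state A at pos 0, read 0 -> (A,0)->write 0,move R,goto B. Now: state=B, head=1, tape[-1..2]=0010 (head:   ^)
Step 4: in state B at pos 1, read 1 -> (B,1)->write 1,move R,goto B. Now: state=B, head=2, tape[-1..3]=00100 (head:    ^)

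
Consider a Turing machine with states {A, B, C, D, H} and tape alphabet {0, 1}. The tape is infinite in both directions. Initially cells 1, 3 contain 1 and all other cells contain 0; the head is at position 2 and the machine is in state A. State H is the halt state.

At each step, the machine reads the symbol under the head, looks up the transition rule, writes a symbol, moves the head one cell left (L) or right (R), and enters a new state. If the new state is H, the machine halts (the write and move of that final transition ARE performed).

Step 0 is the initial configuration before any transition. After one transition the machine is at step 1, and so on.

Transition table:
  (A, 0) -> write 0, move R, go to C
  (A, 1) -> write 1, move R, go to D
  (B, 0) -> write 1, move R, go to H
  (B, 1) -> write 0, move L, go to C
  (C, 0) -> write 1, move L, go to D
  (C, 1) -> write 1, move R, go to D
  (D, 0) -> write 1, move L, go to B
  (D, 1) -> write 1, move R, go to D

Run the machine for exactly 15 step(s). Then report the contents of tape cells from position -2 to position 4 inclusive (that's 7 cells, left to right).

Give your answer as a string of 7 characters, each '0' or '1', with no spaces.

Answer: 1110111

Derivation:
Step 1: in state A at pos 2, read 0 -> (A,0)->write 0,move R,goto C. Now: state=C, head=3, tape[0..4]=01010 (head:    ^)
Step 2: in state C at pos 3, read 1 -> (C,1)->write 1,move R,goto D. Now: state=D, head=4, tape[0..5]=010100 (head:     ^)
Step 3: in state D at pos 4, read 0 -> (D,0)->write 1,move L,goto B. Now: state=B, head=3, tape[0..5]=010110 (head:    ^)
Step 4: in state B at pos 3, read 1 -> (B,1)->write 0,move L,goto C. Now: state=C, head=2, tape[0..5]=010010 (head:   ^)
Step 5: in state C at pos 2, read 0 -> (C,0)->write 1,move L,goto D. Now: state=D, head=1, tape[0..5]=011010 (head:  ^)
Step 6: in state D at pos 1, read 1 -> (D,1)->write 1,move R,goto D. Now: state=D, head=2, tape[0..5]=011010 (head:   ^)
Step 7: in state D at pos 2, read 1 -> (D,1)->write 1,move R,goto D. Now: state=D, head=3, tape[0..5]=011010 (head:    ^)
Step 8: in state D at pos 3, read 0 -> (D,0)->write 1,move L,goto B. Now: state=B, head=2, tape[0..5]=011110 (head:   ^)
Step 9: in state B at pos 2, read 1 -> (B,1)->write 0,move L,goto C. Now: state=C, head=1, tape[0..5]=010110 (head:  ^)
Step 10: in state C at pos 1, read 1 -> (C,1)->write 1,move R,goto D. Now: state=D, head=2, tape[0..5]=010110 (head:   ^)
Step 11: in state D at pos 2, read 0 -> (D,0)->write 1,move L,goto B. Now: state=B, head=1, tape[0..5]=011110 (head:  ^)
Step 12: in state B at pos 1, read 1 -> (B,1)->write 0,move L,goto C. Now: state=C, head=0, tape[-1..5]=0001110 (head:  ^)
Step 13: in state C at pos 0, read 0 -> (C,0)->write 1,move L,goto D. Now: state=D, head=-1, tape[-2..5]=00101110 (head:  ^)
Step 14: in state D at pos -1, read 0 -> (D,0)->write 1,move L,goto B. Now: state=B, head=-2, tape[-3..5]=001101110 (head:  ^)
Step 15: in state B at pos -2, read 0 -> (B,0)->write 1,move R,goto H. Now: state=H, head=-1, tape[-3..5]=011101110 (head:   ^)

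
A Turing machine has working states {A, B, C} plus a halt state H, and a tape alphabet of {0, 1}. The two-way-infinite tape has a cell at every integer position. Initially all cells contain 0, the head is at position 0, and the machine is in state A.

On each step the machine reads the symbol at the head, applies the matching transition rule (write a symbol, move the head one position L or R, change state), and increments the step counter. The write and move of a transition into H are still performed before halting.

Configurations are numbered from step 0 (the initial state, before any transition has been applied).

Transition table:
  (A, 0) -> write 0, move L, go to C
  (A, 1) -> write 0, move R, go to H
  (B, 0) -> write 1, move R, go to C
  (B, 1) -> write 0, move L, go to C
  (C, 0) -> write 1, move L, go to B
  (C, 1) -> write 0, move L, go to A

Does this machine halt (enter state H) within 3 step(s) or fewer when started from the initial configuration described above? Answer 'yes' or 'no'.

Step 1: in state A at pos 0, read 0 -> (A,0)->write 0,move L,goto C. Now: state=C, head=-1, tape[-2..1]=0000 (head:  ^)
Step 2: in state C at pos -1, read 0 -> (C,0)->write 1,move L,goto B. Now: state=B, head=-2, tape[-3..1]=00100 (head:  ^)
Step 3: in state B at pos -2, read 0 -> (B,0)->write 1,move R,goto C. Now: state=C, head=-1, tape[-3..1]=01100 (head:   ^)
After 3 step(s): state = C (not H) -> not halted within 3 -> no

Answer: no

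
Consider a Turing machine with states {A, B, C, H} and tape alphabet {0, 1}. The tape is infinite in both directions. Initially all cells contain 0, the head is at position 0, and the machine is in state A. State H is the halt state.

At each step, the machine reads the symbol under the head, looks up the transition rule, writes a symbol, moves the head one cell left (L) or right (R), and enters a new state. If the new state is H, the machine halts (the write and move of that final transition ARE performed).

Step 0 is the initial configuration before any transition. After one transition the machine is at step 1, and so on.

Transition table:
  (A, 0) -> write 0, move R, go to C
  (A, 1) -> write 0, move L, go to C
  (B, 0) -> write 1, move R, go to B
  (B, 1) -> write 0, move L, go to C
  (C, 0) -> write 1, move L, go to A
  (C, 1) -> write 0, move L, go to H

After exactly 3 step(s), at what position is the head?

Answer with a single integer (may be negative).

Answer: 1

Derivation:
Step 1: in state A at pos 0, read 0 -> (A,0)->write 0,move R,goto C. Now: state=C, head=1, tape[-1..2]=0000 (head:   ^)
Step 2: in state C at pos 1, read 0 -> (C,0)->write 1,move L,goto A. Now: state=A, head=0, tape[-1..2]=0010 (head:  ^)
Step 3: in state A at pos 0, read 0 -> (A,0)->write 0,move R,goto C. Now: state=C, head=1, tape[-1..2]=0010 (head:   ^)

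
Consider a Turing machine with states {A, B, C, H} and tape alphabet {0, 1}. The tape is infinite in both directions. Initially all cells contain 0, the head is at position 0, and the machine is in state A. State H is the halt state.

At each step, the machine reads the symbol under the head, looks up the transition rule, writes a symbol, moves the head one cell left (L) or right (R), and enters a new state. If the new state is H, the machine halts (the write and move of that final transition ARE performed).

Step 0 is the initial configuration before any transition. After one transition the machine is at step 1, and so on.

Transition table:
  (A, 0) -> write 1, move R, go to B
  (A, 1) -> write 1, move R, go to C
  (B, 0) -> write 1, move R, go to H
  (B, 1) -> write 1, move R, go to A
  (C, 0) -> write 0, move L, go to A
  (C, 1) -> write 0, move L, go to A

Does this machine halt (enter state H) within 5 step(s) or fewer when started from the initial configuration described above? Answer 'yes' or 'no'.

Answer: yes

Derivation:
Step 1: in state A at pos 0, read 0 -> (A,0)->write 1,move R,goto B. Now: state=B, head=1, tape[-1..2]=0100 (head:   ^)
Step 2: in state B at pos 1, read 0 -> (B,0)->write 1,move R,goto H. Now: state=H, head=2, tape[-1..3]=01100 (head:    ^)
State H reached at step 2; 2 <= 5 -> yes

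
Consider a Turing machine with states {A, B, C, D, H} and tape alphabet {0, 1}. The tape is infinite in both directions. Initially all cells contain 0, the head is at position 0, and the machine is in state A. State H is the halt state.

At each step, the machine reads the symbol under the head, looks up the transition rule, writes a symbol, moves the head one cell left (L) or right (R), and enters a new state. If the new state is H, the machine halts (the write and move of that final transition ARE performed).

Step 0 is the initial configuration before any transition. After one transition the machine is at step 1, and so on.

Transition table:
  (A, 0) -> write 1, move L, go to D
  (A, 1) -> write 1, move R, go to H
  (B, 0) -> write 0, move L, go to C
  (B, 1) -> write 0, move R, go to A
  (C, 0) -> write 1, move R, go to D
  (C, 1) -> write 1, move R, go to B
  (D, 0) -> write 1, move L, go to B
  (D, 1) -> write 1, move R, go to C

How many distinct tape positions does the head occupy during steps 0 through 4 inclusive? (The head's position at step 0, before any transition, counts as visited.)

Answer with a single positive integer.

Step 1: in state A at pos 0, read 0 -> (A,0)->write 1,move L,goto D. Now: state=D, head=-1, tape[-2..1]=0010 (head:  ^)
Step 2: in state D at pos -1, read 0 -> (D,0)->write 1,move L,goto B. Now: state=B, head=-2, tape[-3..1]=00110 (head:  ^)
Step 3: in state B at pos -2, read 0 -> (B,0)->write 0,move L,goto C. Now: state=C, head=-3, tape[-4..1]=000110 (head:  ^)
Step 4: in state C at pos -3, read 0 -> (C,0)->write 1,move R,goto D. Now: state=D, head=-2, tape[-4..1]=010110 (head:   ^)
Head positions at steps 0..4: starting at 0, distinct positions visited = {-3, -2, -1, 0} -> 4 position(s)

Answer: 4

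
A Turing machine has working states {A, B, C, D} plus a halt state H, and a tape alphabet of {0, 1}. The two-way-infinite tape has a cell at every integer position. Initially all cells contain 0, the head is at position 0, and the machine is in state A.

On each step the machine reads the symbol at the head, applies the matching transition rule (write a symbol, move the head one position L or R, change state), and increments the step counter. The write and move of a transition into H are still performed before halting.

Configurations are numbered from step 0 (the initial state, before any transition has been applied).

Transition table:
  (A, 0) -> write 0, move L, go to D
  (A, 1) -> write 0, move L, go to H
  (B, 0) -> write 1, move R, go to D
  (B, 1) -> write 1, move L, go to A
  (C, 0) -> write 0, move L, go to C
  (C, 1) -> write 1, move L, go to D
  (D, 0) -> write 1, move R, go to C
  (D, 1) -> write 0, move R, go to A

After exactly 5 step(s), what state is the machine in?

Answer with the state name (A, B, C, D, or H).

Answer: C

Derivation:
Step 1: in state A at pos 0, read 0 -> (A,0)->write 0,move L,goto D. Now: state=D, head=-1, tape[-2..1]=0000 (head:  ^)
Step 2: in state D at pos -1, read 0 -> (D,0)->write 1,move R,goto C. Now: state=C, head=0, tape[-2..1]=0100 (head:   ^)
Step 3: in state C at pos 0, read 0 -> (C,0)->write 0,move L,goto C. Now: state=C, head=-1, tape[-2..1]=0100 (head:  ^)
Step 4: in state C at pos -1, read 1 -> (C,1)->write 1,move L,goto D. Now: state=D, head=-2, tape[-3..1]=00100 (head:  ^)
Step 5: in state D at pos -2, read 0 -> (D,0)->write 1,move R,goto C. Now: state=C, head=-1, tape[-3..1]=01100 (head:   ^)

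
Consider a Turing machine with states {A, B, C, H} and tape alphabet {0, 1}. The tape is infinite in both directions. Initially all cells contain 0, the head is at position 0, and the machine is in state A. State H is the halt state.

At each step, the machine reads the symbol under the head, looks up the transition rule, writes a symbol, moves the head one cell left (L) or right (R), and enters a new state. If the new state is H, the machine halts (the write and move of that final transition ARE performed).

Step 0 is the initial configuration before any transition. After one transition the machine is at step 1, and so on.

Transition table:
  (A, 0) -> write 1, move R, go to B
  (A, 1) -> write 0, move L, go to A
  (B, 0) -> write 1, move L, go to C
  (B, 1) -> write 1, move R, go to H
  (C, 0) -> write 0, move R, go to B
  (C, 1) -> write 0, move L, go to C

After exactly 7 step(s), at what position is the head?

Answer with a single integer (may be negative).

Answer: 1

Derivation:
Step 1: in state A at pos 0, read 0 -> (A,0)->write 1,move R,goto B. Now: state=B, head=1, tape[-1..2]=0100 (head:   ^)
Step 2: in state B at pos 1, read 0 -> (B,0)->write 1,move L,goto C. Now: state=C, head=0, tape[-1..2]=0110 (head:  ^)
Step 3: in state C at pos 0, read 1 -> (C,1)->write 0,move L,goto C. Now: state=C, head=-1, tape[-2..2]=00010 (head:  ^)
Step 4: in state C at pos -1, read 0 -> (C,0)->write 0,move R,goto B. Now: state=B, head=0, tape[-2..2]=00010 (head:   ^)
Step 5: in state B at pos 0, read 0 -> (B,0)->write 1,move L,goto C. Now: state=C, head=-1, tape[-2..2]=00110 (head:  ^)
Step 6: in state C at pos -1, read 0 -> (C,0)->write 0,move R,goto B. Now: state=B, head=0, tape[-2..2]=00110 (head:   ^)
Step 7: in state B at pos 0, read 1 -> (B,1)->write 1,move R,goto H. Now: state=H, head=1, tape[-2..2]=00110 (head:    ^)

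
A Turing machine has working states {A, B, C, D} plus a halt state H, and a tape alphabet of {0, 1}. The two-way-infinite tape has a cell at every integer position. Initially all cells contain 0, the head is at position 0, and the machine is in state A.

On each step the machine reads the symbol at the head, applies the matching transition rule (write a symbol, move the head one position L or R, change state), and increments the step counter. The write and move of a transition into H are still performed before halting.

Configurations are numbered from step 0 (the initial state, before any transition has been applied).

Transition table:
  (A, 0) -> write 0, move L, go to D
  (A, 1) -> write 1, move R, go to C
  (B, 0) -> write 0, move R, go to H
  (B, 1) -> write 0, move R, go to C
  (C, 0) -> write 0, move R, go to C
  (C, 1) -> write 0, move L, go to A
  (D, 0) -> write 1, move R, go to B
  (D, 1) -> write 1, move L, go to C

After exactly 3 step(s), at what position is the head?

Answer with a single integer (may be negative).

Step 1: in state A at pos 0, read 0 -> (A,0)->write 0,move L,goto D. Now: state=D, head=-1, tape[-2..1]=0000 (head:  ^)
Step 2: in state D at pos -1, read 0 -> (D,0)->write 1,move R,goto B. Now: state=B, head=0, tape[-2..1]=0100 (head:   ^)
Step 3: in state B at pos 0, read 0 -> (B,0)->write 0,move R,goto H. Now: state=H, head=1, tape[-2..2]=01000 (head:    ^)

Answer: 1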